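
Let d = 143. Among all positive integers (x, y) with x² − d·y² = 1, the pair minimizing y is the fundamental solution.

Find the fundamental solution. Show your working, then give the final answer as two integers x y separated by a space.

[11; 1,22] for √143; ℓ=2 ⇒ convergent index 1
step 0: (11, 1)  from 11·(1,0) + (0,1)
step 1: (12, 1)  from 1·(11,1) + (1,0)
→ (12, 1).  Check: 12²=144, 143·1²=143, difference 1.

12 1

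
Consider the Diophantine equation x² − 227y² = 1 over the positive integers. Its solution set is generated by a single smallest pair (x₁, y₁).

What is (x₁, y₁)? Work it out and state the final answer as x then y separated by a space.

226 15

[15; 15,30] for √227; ℓ=2 ⇒ convergent index 1
a_0=15:  p_0=15·1+0=15,  q_0=15·0+1=1
a_1=15:  p_1=15·15+1=226,  q_1=15·1+0=15
fundamental: x₁=226, y₁=15  (since 51076 − 227·225 = 1)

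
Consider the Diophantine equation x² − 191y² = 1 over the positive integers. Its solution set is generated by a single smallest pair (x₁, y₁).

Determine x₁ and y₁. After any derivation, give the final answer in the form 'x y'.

d=191: √d = [13; 1,4,1,1,3,…,4,1,26] (ℓ=16, even), read p_15/q_15
i=0: a=13 ⇒ p=13, q=1
…
i=2: a=4 ⇒ p=69, q=5
…
i=4: a=1 ⇒ p=152, q=11
i=5: a=3 ⇒ p=539, q=39
i=6: a=2 ⇒ p=1230, q=89
i=7: a=2 ⇒ p=2999, q=217
…
i=9: a=2 ⇒ p=83433, q=6037
i=10: a=2 ⇒ p=207083, q=14984
i=11: a=3 ⇒ p=704682, q=50989
…
i=14: a=4 ⇒ p=7377553, q=533821
i=15: a=1 ⇒ p=8994000, q=650783
→ (8994000, 650783).  Check: 8994000²=80892036000000, 191·650783²=80892035999999, difference 1.

8994000 650783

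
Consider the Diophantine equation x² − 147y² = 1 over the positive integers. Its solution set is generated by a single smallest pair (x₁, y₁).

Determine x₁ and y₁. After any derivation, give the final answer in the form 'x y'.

[12; 8,24] for √147; ℓ=2 ⇒ convergent index 1
i=0: a=12 ⇒ p=12, q=1
i=1: a=8 ⇒ p=97, q=8
→ (97, 8).  Check: 97²=9409, 147·8²=9408, difference 1.

97 8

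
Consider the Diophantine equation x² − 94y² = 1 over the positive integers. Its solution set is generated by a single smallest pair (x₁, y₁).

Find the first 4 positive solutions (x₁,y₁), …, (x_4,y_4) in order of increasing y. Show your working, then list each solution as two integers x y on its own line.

2143295 221064
9187426914049 947610731760
39382732335491159615 4062018686654877336
168817626601983862467148801 17412208682026983028992480

√94 = [9; 1,2,3,1,1,…,2,1,18, …], period ℓ=16 (even) → k=15
a_0=9:  p_0=9·1+0=9,  q_0=9·0+1=1
…
a_3=3:  p_3=3·29+10=97,  q_3=3·3+1=10
a_4=1:  p_4=1·97+29=126,  q_4=1·10+3=13
a_5=1:  p_5=1·126+97=223,  q_5=1·13+10=23
…
a_7=1:  p_7=1·1241+223=1464,  q_7=1·128+23=151
…
a_10=5:  p_10=5·14417+12953=85038,  q_10=5·1487+1336=8771
a_11=1:  p_11=1·85038+14417=99455,  q_11=1·8771+1487=10258
a_12=1:  p_12=1·99455+85038=184493,  q_12=1·10258+8771=19029
a_13=3:  p_13=3·184493+99455=652934,  q_13=3·19029+10258=67345
a_14=2:  p_14=2·652934+184493=1490361,  q_14=2·67345+19029=153719
a_15=1:  p_15=1·1490361+652934=2143295,  q_15=1·153719+67345=221064
(x₁, y₁) = (2143295, 221064);  2143295² − 94·221064² = 1 ✓
(x_2, y_2) = (2143295·2143295 + 94·221064·221064, 2143295·221064 + 221064·2143295) = (9187426914049, 947610731760)
(x_3, y_3) = (2143295·9187426914049 + 94·221064·947610731760, 2143295·947610731760 + 221064·9187426914049) = (39382732335491159615, 4062018686654877336)
(x_4, y_4) = (2143295·39382732335491159615 + 94·221064·4062018686654877336, 2143295·4062018686654877336 + 221064·39382732335491159615) = (168817626601983862467148801, 17412208682026983028992480)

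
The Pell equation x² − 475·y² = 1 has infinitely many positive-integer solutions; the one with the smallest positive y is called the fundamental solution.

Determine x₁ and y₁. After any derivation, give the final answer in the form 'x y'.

[21; 1,3,1,6,2,6,1,3,1,42] for √475; ℓ=10 ⇒ convergent index 9
step 0: (21, 1)  from 21·(1,0) + (0,1)
step 1: (22, 1)  from 1·(21,1) + (1,0)
…
step 5: (1591, 73)  from 2·(741,34) + (109,5)
…
step 8: (45921, 2107)  from 3·(11878,545) + (10287,472)
step 9: (57799, 2652)  from 1·(45921,2107) + (11878,545)
(x₁, y₁) = (57799, 2652);  57799² − 475·2652² = 1 ✓

57799 2652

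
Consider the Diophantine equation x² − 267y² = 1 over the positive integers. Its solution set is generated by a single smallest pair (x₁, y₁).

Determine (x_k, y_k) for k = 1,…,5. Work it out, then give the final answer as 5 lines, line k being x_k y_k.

√267 → a₀=16, period (2,1,15,1,2,32); ℓ=6 even so k=5
step 0: (16, 1)  from 16·(1,0) + (0,1)
…
step 4: (817, 50)  from 1·(768,47) + (49,3)
step 5: (2402, 147)  from 2·(817,50) + (768,47)
→ (2402, 147).  Check: 2402²=5769604, 267·147²=5769603, difference 1.
(2402+147√267)^2 = 11539207 + 706188√267
(2402+147√267)^3 = 55434348026 + 3392527005√267
(2402+147√267)^4 = 266306596377697 + 16297699025832√267
(2402+147√267)^5 = 1279336833564108362 + 78294142727569923√267

2402 147
11539207 706188
55434348026 3392527005
266306596377697 16297699025832
1279336833564108362 78294142727569923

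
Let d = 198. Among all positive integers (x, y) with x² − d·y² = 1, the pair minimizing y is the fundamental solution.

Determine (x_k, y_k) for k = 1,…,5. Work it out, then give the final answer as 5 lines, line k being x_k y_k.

[14; 14,28] for √198; ℓ=2 ⇒ convergent index 1
step 0: (14, 1)  from 14·(1,0) + (0,1)
step 1: (197, 14)  from 14·(14,1) + (1,0)
→ (197, 14).  Check: 197²=38809, 198·14²=38808, difference 1.
(x_2, y_2) = (197·197 + 198·14·14, 197·14 + 14·197) = (77617, 5516)
(x_3, y_3) = (197·77617 + 198·14·5516, 197·5516 + 14·77617) = (30580901, 2173290)
(x_4, y_4) = (197·30580901 + 198·14·2173290, 197·2173290 + 14·30580901) = (12048797377, 856270744)
(x_5, y_5) = (197·12048797377 + 198·14·856270744, 197·856270744 + 14·12048797377) = (4747195585637, 337368499846)

197 14
77617 5516
30580901 2173290
12048797377 856270744
4747195585637 337368499846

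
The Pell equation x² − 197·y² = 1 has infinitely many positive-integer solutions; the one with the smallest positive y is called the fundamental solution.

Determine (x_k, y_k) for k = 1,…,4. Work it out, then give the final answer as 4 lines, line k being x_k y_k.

393 28
308897 22008
242792649 17298260
190834713217 13596410352

√197 = [14; 28, …], period ℓ=1 (odd) → k=1
i=0: a=14 ⇒ p=14, q=1
i=1: a=28 ⇒ p=393, q=28
(x₁, y₁) = (393, 28);  393² − 197·28² = 1 ✓
(393+28√197)^2 = 308897 + 22008√197
(393+28√197)^3 = 242792649 + 17298260√197
(393+28√197)^4 = 190834713217 + 13596410352√197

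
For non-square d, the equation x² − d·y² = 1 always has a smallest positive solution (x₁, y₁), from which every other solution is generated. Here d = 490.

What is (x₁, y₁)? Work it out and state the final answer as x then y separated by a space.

1039681 46968

√490 = [22; 7,2,1,4,4,4,1,2,7,44, …], period ℓ=10 (even) → k=9
a_0=22:  p_0=22·1+0=22,  q_0=22·0+1=1
a_1=7:  p_1=7·22+1=155,  q_1=7·1+0=7
…
a_4=4:  p_4=4·487+332=2280,  q_4=4·22+15=103
…
a_8=2:  p_8=2·50315+40708=141338,  q_8=2·2273+1839=6385
a_9=7:  p_9=7·141338+50315=1039681,  q_9=7·6385+2273=46968
fundamental: x₁=1039681, y₁=46968  (since 1080936581761 − 490·2205993024 = 1)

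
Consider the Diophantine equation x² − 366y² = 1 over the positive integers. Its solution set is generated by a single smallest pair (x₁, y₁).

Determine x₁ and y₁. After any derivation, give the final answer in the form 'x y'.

907925 47458

[19; 7,1,1,1,2,12,2,1,1,1,7,38] for √366; ℓ=12 ⇒ convergent index 11
a_0=19:  p_0=19·1+0=19,  q_0=19·0+1=1
…
a_2=1:  p_2=1·134+19=153,  q_2=1·7+1=8
…
a_9=1:  p_9=1·44499+30055=74554,  q_9=1·2326+1571=3897
a_10=1:  p_10=1·74554+44499=119053,  q_10=1·3897+2326=6223
a_11=7:  p_11=7·119053+74554=907925,  q_11=7·6223+3897=47458
(x₁, y₁) = (907925, 47458);  907925² − 366·47458² = 1 ✓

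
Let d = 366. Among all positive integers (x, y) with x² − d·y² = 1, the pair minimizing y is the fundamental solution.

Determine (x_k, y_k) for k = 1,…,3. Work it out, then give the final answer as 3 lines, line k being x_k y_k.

[19; 7,1,1,1,2,12,2,1,1,1,7,38] for √366; ℓ=12 ⇒ convergent index 11
a_0=19:  p_0=19·1+0=19,  q_0=19·0+1=1
…
a_2=1:  p_2=1·134+19=153,  q_2=1·7+1=8
…
a_4=1:  p_4=1·287+153=440,  q_4=1·15+8=23
a_5=2:  p_5=2·440+287=1167,  q_5=2·23+15=61
…
a_7=2:  p_7=2·14444+1167=30055,  q_7=2·755+61=1571
a_8=1:  p_8=1·30055+14444=44499,  q_8=1·1571+755=2326
a_9=1:  p_9=1·44499+30055=74554,  q_9=1·2326+1571=3897
a_10=1:  p_10=1·74554+44499=119053,  q_10=1·3897+2326=6223
a_11=7:  p_11=7·119053+74554=907925,  q_11=7·6223+3897=47458
(x₁, y₁) = (907925, 47458);  907925² − 366·47458² = 1 ✓
n=2: (907925,47458)∘(907925,47458) = (907925·907925+366·47458·47458, 907925·47458+47458·907925) = (1648655611249,86176609300)
n=3: (1648655611249,86176609300)∘(907925,47458) = (907925·1648655611249+366·47458·86176609300, 907925·86176609300+47458·1648655611249) = (2993711291685588725,156483795997357542)

907925 47458
1648655611249 86176609300
2993711291685588725 156483795997357542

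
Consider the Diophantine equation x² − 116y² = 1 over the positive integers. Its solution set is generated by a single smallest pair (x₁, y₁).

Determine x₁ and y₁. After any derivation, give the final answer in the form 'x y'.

9801 910

[10; 1,3,2,1,4,1,2,3,1,20] for √116; ℓ=10 ⇒ convergent index 9
k=0  a_k=10  p_k/q_k = 10/1
k=1  a_k=1  p_k/q_k = 11/1
…
k=4  a_k=1  p_k/q_k = 140/13
k=5  a_k=4  p_k/q_k = 657/61
k=6  a_k=1  p_k/q_k = 797/74
…
k=8  a_k=3  p_k/q_k = 7550/701
k=9  a_k=1  p_k/q_k = 9801/910
fundamental: x₁=9801, y₁=910  (since 96059601 − 116·828100 = 1)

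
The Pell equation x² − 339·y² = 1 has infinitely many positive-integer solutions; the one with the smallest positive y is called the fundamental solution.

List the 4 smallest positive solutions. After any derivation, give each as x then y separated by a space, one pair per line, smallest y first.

[18; 2,2,2,1,17,1,2,2,2,36] for √339; ℓ=10 ⇒ convergent index 9
k=0  a_k=18  p_k/q_k = 18/1
…
k=2  a_k=2  p_k/q_k = 92/5
k=3  a_k=2  p_k/q_k = 221/12
k=4  a_k=1  p_k/q_k = 313/17
k=5  a_k=17  p_k/q_k = 5542/301
…
k=7  a_k=2  p_k/q_k = 17252/937
k=8  a_k=2  p_k/q_k = 40359/2192
k=9  a_k=2  p_k/q_k = 97970/5321
(x₁, y₁) = (97970, 5321);  97970² − 339·5321² = 1 ✓
(x_2, y_2) = (97970·97970 + 339·5321·5321, 97970·5321 + 5321·97970) = (19196241799, 1042596740)
(x_3, y_3) = (97970·19196241799 + 339·5321·1042596740, 97970·1042596740 + 5321·19196241799) = (3761311617998090, 204286405230279)
(x_4, y_4) = (97970·3761311617998090 + 339·5321·204286405230279, 97970·204286405230279 + 5321·3761311617998090) = (736991398411349512801, 40027878239778270520)

97970 5321
19196241799 1042596740
3761311617998090 204286405230279
736991398411349512801 40027878239778270520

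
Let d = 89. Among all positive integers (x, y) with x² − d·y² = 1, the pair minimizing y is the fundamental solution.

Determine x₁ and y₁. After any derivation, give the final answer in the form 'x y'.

500001 53000

d=89: √d = [9; 2,3,3,2,18] (ℓ=5, odd), read p_9/q_9
i=0: a=9 ⇒ p=9, q=1
…
i=2: a=3 ⇒ p=66, q=7
…
i=4: a=2 ⇒ p=500, q=53
i=5: a=18 ⇒ p=9217, q=977
…
i=7: a=3 ⇒ p=66019, q=6998
i=8: a=3 ⇒ p=216991, q=23001
i=9: a=2 ⇒ p=500001, q=53000
→ (500001, 53000).  Check: 500001²=250001000001, 89·53000²=250001000000, difference 1.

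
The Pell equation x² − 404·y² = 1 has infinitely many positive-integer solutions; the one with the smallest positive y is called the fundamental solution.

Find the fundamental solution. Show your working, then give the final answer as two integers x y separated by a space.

201 10

[20; 10,40] for √404; ℓ=2 ⇒ convergent index 1
k=0  a_k=20  p_k/q_k = 20/1
k=1  a_k=10  p_k/q_k = 201/10
(x₁, y₁) = (201, 10);  201² − 404·10² = 1 ✓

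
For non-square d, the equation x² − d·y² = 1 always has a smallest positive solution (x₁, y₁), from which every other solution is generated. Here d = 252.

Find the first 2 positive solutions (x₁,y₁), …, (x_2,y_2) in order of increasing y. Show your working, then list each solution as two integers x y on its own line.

[15; 1,6,1,30] for √252; ℓ=4 ⇒ convergent index 3
step 0: (15, 1)  from 15·(1,0) + (0,1)
step 1: (16, 1)  from 1·(15,1) + (1,0)
step 2: (111, 7)  from 6·(16,1) + (15,1)
step 3: (127, 8)  from 1·(111,7) + (16,1)
(x₁, y₁) = (127, 8);  127² − 252·8² = 1 ✓
k=2:  x_2 = 127·127+252·8·8 = 32257,  y_2 = 127·8+8·127 = 2032

127 8
32257 2032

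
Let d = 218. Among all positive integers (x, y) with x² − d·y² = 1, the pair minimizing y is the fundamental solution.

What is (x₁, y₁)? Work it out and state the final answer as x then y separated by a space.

d=218: √d = [14; 1,3,3,1,28] (ℓ=5, odd), read p_9/q_9
i=0: a=14 ⇒ p=14, q=1
i=1: a=1 ⇒ p=15, q=1
i=2: a=3 ⇒ p=59, q=4
i=3: a=3 ⇒ p=192, q=13
i=4: a=1 ⇒ p=251, q=17
i=5: a=28 ⇒ p=7220, q=489
i=6: a=1 ⇒ p=7471, q=506
i=7: a=3 ⇒ p=29633, q=2007
i=8: a=3 ⇒ p=96370, q=6527
i=9: a=1 ⇒ p=126003, q=8534
(x₁, y₁) = (126003, 8534);  126003² − 218·8534² = 1 ✓

126003 8534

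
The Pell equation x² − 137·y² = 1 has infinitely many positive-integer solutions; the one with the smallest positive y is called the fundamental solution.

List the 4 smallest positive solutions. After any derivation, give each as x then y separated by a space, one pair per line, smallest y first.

√137 = [11; 1,2,2,1,1,2,2,1,22, …], period ℓ=9 (odd) → k=17
i=0: a=11 ⇒ p=11, q=1
i=1: a=1 ⇒ p=12, q=1
i=2: a=2 ⇒ p=35, q=3
i=3: a=2 ⇒ p=82, q=7
…
i=5: a=1 ⇒ p=199, q=17
i=6: a=2 ⇒ p=515, q=44
i=7: a=2 ⇒ p=1229, q=105
i=8: a=1 ⇒ p=1744, q=149
i=9: a=22 ⇒ p=39597, q=3383
…
i=11: a=2 ⇒ p=122279, q=10447
i=12: a=2 ⇒ p=285899, q=24426
i=13: a=1 ⇒ p=408178, q=34873
…
i=16: a=2 ⇒ p=4286741, q=366241
i=17: a=1 ⇒ p=6083073, q=519712
fundamental: x₁=6083073, y₁=519712  (since 37003777123329 − 137·270100562944 = 1)
k=2:  x_2 = 6083073·6083073+137·519712·519712 = 74007554246657,  y_2 = 6083073·519712+519712·6083073 = 6322892069952
k=3:  x_3 = 6083073·74007554246657+137·519712·6322892069952 = 900386710067742990849,  y_3 = 6083073·6322892069952+519712·74007554246657 = 76925228065277725280
k=4:  x_4 = 6083073·900386710067742990849+137·519712·76925228065277725280 = 10954236171143757109591351297,  y_4 = 6083073·76925228065277725280+519712·900386710067742990849 = 935883555725460013412300928

6083073 519712
74007554246657 6322892069952
900386710067742990849 76925228065277725280
10954236171143757109591351297 935883555725460013412300928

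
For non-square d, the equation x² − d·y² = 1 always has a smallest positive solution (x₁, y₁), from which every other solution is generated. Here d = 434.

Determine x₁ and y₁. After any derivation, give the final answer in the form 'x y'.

125 6

[20; 1,4,1,40] for √434; ℓ=4 ⇒ convergent index 3
a_0=20:  p_0=20·1+0=20,  q_0=20·0+1=1
a_1=1:  p_1=1·20+1=21,  q_1=1·1+0=1
a_2=4:  p_2=4·21+20=104,  q_2=4·1+1=5
a_3=1:  p_3=1·104+21=125,  q_3=1·5+1=6
→ (125, 6).  Check: 125²=15625, 434·6²=15624, difference 1.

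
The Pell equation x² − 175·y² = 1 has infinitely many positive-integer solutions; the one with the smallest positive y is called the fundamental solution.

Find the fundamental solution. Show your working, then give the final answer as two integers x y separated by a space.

[13; 4,2,1,2,4,26] for √175; ℓ=6 ⇒ convergent index 5
a_0=13:  p_0=13·1+0=13,  q_0=13·0+1=1
…
a_3=1:  p_3=1·119+53=172,  q_3=1·9+4=13
a_4=2:  p_4=2·172+119=463,  q_4=2·13+9=35
a_5=4:  p_5=4·463+172=2024,  q_5=4·35+13=153
fundamental: x₁=2024, y₁=153  (since 4096576 − 175·23409 = 1)

2024 153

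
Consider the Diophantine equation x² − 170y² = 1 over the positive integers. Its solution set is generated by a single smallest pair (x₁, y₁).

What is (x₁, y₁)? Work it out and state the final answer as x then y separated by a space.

d=170: √d = [13; 26] (ℓ=1, odd), read p_1/q_1
a_0=13:  p_0=13·1+0=13,  q_0=13·0+1=1
a_1=26:  p_1=26·13+1=339,  q_1=26·1+0=26
(x₁, y₁) = (339, 26);  339² − 170·26² = 1 ✓

339 26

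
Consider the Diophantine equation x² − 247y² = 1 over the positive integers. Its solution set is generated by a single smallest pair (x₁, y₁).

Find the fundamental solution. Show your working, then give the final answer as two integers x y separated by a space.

85292 5427

d=247: √d = [15; 1,2,1,1,9,1,9,1,1,2,1,30] (ℓ=12, even), read p_11/q_11
k=0  a_k=15  p_k/q_k = 15/1
…
k=5  a_k=9  p_k/q_k = 1053/67
k=6  a_k=1  p_k/q_k = 1163/74
k=7  a_k=9  p_k/q_k = 11520/733
…
k=9  a_k=1  p_k/q_k = 24203/1540
k=10  a_k=2  p_k/q_k = 61089/3887
k=11  a_k=1  p_k/q_k = 85292/5427
fundamental: x₁=85292, y₁=5427  (since 7274725264 − 247·29452329 = 1)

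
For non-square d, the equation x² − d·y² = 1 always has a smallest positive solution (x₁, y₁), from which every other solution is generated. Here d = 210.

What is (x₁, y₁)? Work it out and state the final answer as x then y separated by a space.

29 2

d=210: √d = [14; 2,28] (ℓ=2, even), read p_1/q_1
i=0: a=14 ⇒ p=14, q=1
i=1: a=2 ⇒ p=29, q=2
fundamental: x₁=29, y₁=2  (since 841 − 210·4 = 1)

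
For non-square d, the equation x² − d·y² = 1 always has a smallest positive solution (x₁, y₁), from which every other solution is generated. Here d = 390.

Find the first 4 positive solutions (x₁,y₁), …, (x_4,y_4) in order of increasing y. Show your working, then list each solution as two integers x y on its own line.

[19; 1,2,1,38] for √390; ℓ=4 ⇒ convergent index 3
i=0: a=19 ⇒ p=19, q=1
…
i=2: a=2 ⇒ p=59, q=3
i=3: a=1 ⇒ p=79, q=4
fundamental: x₁=79, y₁=4  (since 6241 − 390·16 = 1)
(79+4√390)^2 = 12481 + 632√390
(79+4√390)^3 = 1971919 + 99852√390
(79+4√390)^4 = 311550721 + 15775984√390

79 4
12481 632
1971919 99852
311550721 15775984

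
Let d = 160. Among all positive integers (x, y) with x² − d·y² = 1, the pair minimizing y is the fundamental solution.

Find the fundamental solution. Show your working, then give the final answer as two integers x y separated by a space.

d=160: √d = [12; 1,1,1,5,1,1,1,24] (ℓ=8, even), read p_7/q_7
k=0  a_k=12  p_k/q_k = 12/1
…
k=3  a_k=1  p_k/q_k = 38/3
k=4  a_k=5  p_k/q_k = 215/17
k=5  a_k=1  p_k/q_k = 253/20
k=6  a_k=1  p_k/q_k = 468/37
k=7  a_k=1  p_k/q_k = 721/57
fundamental: x₁=721, y₁=57  (since 519841 − 160·3249 = 1)

721 57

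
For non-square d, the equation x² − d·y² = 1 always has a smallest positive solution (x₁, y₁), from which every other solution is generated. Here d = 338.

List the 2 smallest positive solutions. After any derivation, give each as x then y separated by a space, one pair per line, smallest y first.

114243 6214
26102926097 1419812004

[18; 2,1,1,2,36] for √338; ℓ=5 ⇒ convergent index 9
step 0: (18, 1)  from 18·(1,0) + (0,1)
…
step 2: (55, 3)  from 1·(37,2) + (18,1)
step 3: (92, 5)  from 1·(55,3) + (37,2)
…
step 5: (8696, 473)  from 36·(239,13) + (92,5)
…
step 8: (43958, 2391)  from 1·(26327,1432) + (17631,959)
step 9: (114243, 6214)  from 2·(43958,2391) + (26327,1432)
(x₁, y₁) = (114243, 6214);  114243² − 338·6214² = 1 ✓
(114243+6214√338)^2 = 26102926097 + 1419812004√338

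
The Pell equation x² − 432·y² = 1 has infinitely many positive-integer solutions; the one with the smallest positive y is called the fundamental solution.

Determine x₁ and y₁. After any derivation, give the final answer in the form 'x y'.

1351 65

√432 → a₀=20, period (1,3,1,1,1,3,1,40); ℓ=8 even so k=7
k=0  a_k=20  p_k/q_k = 20/1
k=1  a_k=1  p_k/q_k = 21/1
k=2  a_k=3  p_k/q_k = 83/4
k=3  a_k=1  p_k/q_k = 104/5
k=4  a_k=1  p_k/q_k = 187/9
k=5  a_k=1  p_k/q_k = 291/14
k=6  a_k=3  p_k/q_k = 1060/51
k=7  a_k=1  p_k/q_k = 1351/65
→ (1351, 65).  Check: 1351²=1825201, 432·65²=1825200, difference 1.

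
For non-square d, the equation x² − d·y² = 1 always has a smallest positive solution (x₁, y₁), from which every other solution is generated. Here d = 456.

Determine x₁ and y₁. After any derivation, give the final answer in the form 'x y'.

d=456: √d = [21; 2,1,4,1,2,42] (ℓ=6, even), read p_5/q_5
k=0  a_k=21  p_k/q_k = 21/1
…
k=4  a_k=1  p_k/q_k = 363/17
k=5  a_k=2  p_k/q_k = 1025/48
→ (1025, 48).  Check: 1025²=1050625, 456·48²=1050624, difference 1.

1025 48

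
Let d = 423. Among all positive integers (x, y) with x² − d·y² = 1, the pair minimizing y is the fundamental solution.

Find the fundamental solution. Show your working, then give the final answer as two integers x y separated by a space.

4607 224

d=423: √d = [20; 1,1,3,4,3,1,1,40] (ℓ=8, even), read p_7/q_7
a_0=20:  p_0=20·1+0=20,  q_0=20·0+1=1
a_1=1:  p_1=1·20+1=21,  q_1=1·1+0=1
…
a_3=3:  p_3=3·41+21=144,  q_3=3·2+1=7
a_4=4:  p_4=4·144+41=617,  q_4=4·7+2=30
a_5=3:  p_5=3·617+144=1995,  q_5=3·30+7=97
a_6=1:  p_6=1·1995+617=2612,  q_6=1·97+30=127
a_7=1:  p_7=1·2612+1995=4607,  q_7=1·127+97=224
→ (4607, 224).  Check: 4607²=21224449, 423·224²=21224448, difference 1.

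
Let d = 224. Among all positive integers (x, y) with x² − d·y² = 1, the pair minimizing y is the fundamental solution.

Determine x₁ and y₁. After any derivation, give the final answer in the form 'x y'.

d=224: √d = [14; 1,28] (ℓ=2, even), read p_1/q_1
a_0=14:  p_0=14·1+0=14,  q_0=14·0+1=1
a_1=1:  p_1=1·14+1=15,  q_1=1·1+0=1
fundamental: x₁=15, y₁=1  (since 225 − 224·1 = 1)

15 1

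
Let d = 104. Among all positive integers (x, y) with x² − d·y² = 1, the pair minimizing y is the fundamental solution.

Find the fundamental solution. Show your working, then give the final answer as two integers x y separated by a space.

51 5

d=104: √d = [10; 5,20] (ℓ=2, even), read p_1/q_1
k=0  a_k=10  p_k/q_k = 10/1
k=1  a_k=5  p_k/q_k = 51/5
(x₁, y₁) = (51, 5);  51² − 104·5² = 1 ✓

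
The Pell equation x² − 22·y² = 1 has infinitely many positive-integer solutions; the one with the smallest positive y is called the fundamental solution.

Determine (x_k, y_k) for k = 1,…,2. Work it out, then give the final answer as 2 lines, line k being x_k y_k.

[4; 1,2,4,2,1,8] for √22; ℓ=6 ⇒ convergent index 5
i=0: a=4 ⇒ p=4, q=1
…
i=2: a=2 ⇒ p=14, q=3
i=3: a=4 ⇒ p=61, q=13
i=4: a=2 ⇒ p=136, q=29
i=5: a=1 ⇒ p=197, q=42
→ (197, 42).  Check: 197²=38809, 22·42²=38808, difference 1.
k=2:  x_2 = 197·197+22·42·42 = 77617,  y_2 = 197·42+42·197 = 16548

197 42
77617 16548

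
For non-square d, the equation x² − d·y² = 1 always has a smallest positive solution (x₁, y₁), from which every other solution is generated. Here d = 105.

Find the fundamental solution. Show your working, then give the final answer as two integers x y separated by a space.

d=105: √d = [10; 4,20] (ℓ=2, even), read p_1/q_1
i=0: a=10 ⇒ p=10, q=1
i=1: a=4 ⇒ p=41, q=4
→ (41, 4).  Check: 41²=1681, 105·4²=1680, difference 1.

41 4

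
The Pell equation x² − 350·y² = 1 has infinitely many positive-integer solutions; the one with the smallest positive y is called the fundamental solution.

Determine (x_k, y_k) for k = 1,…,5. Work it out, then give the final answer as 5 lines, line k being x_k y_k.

√350 → a₀=18, period (1,2,2,2,1,36); ℓ=6 even so k=5
step 0: (18, 1)  from 18·(1,0) + (0,1)
…
step 3: (131, 7)  from 2·(56,3) + (19,1)
step 4: (318, 17)  from 2·(131,7) + (56,3)
step 5: (449, 24)  from 1·(318,17) + (131,7)
fundamental: x₁=449, y₁=24  (since 201601 − 350·576 = 1)
(449+24√350)^2 = 403201 + 21552√350
(449+24√350)^3 = 362074049 + 19353672√350
(449+24√350)^4 = 325142092801 + 17379575904√350
(449+24√350)^5 = 291977237261249 + 15606839808120√350

449 24
403201 21552
362074049 19353672
325142092801 17379575904
291977237261249 15606839808120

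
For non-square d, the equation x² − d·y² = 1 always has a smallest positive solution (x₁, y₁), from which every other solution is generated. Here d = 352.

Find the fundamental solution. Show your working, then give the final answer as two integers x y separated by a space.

77617 4137

√352 = [18; 1,3,5,9,5,3,1,36, …], period ℓ=8 (even) → k=7
k=0  a_k=18  p_k/q_k = 18/1
k=1  a_k=1  p_k/q_k = 19/1
…
k=3  a_k=5  p_k/q_k = 394/21
k=4  a_k=9  p_k/q_k = 3621/193
…
k=6  a_k=3  p_k/q_k = 59118/3151
k=7  a_k=1  p_k/q_k = 77617/4137
(x₁, y₁) = (77617, 4137);  77617² − 352·4137² = 1 ✓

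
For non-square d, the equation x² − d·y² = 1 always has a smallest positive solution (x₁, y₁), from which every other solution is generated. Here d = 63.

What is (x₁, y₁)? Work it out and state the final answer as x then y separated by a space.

√63 → a₀=7, period (1,14); ℓ=2 even so k=1
k=0  a_k=7  p_k/q_k = 7/1
k=1  a_k=1  p_k/q_k = 8/1
fundamental: x₁=8, y₁=1  (since 64 − 63·1 = 1)

8 1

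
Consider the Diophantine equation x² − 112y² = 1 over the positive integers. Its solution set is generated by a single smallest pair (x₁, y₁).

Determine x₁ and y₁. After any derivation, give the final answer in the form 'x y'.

d=112: √d = [10; 1,1,2,1,1,20] (ℓ=6, even), read p_5/q_5
k=0  a_k=10  p_k/q_k = 10/1
k=1  a_k=1  p_k/q_k = 11/1
k=2  a_k=1  p_k/q_k = 21/2
k=3  a_k=2  p_k/q_k = 53/5
k=4  a_k=1  p_k/q_k = 74/7
k=5  a_k=1  p_k/q_k = 127/12
(x₁, y₁) = (127, 12);  127² − 112·12² = 1 ✓

127 12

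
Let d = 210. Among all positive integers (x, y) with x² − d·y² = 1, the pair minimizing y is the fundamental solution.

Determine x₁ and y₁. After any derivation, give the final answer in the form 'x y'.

29 2

√210 → a₀=14, period (2,28); ℓ=2 even so k=1
step 0: (14, 1)  from 14·(1,0) + (0,1)
step 1: (29, 2)  from 2·(14,1) + (1,0)
fundamental: x₁=29, y₁=2  (since 841 − 210·4 = 1)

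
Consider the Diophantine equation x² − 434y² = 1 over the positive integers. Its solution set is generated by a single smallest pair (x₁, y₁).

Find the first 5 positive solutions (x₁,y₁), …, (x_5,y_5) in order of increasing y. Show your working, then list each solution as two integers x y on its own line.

√434 = [20; 1,4,1,40, …], period ℓ=4 (even) → k=3
k=0  a_k=20  p_k/q_k = 20/1
…
k=2  a_k=4  p_k/q_k = 104/5
k=3  a_k=1  p_k/q_k = 125/6
→ (125, 6).  Check: 125²=15625, 434·6²=15624, difference 1.
(x_2, y_2) = (125·125 + 434·6·6, 125·6 + 6·125) = (31249, 1500)
(x_3, y_3) = (125·31249 + 434·6·1500, 125·1500 + 6·31249) = (7812125, 374994)
(x_4, y_4) = (125·7812125 + 434·6·374994, 125·374994 + 6·7812125) = (1953000001, 93747000)
(x_5, y_5) = (125·1953000001 + 434·6·93747000, 125·93747000 + 6·1953000001) = (488242188125, 23436375006)

125 6
31249 1500
7812125 374994
1953000001 93747000
488242188125 23436375006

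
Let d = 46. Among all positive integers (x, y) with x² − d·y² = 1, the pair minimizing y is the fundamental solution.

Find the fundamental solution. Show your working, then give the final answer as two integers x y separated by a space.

√46 → a₀=6, period (1,3,1,1,2,6,2,1,1,3,1,12); ℓ=12 even so k=11
k=0  a_k=6  p_k/q_k = 6/1
k=1  a_k=1  p_k/q_k = 7/1
k=2  a_k=3  p_k/q_k = 27/4
…
k=5  a_k=2  p_k/q_k = 156/23
k=6  a_k=6  p_k/q_k = 997/147
k=7  a_k=2  p_k/q_k = 2150/317
k=8  a_k=1  p_k/q_k = 3147/464
…
k=10  a_k=3  p_k/q_k = 19038/2807
k=11  a_k=1  p_k/q_k = 24335/3588
→ (24335, 3588).  Check: 24335²=592192225, 46·3588²=592192224, difference 1.

24335 3588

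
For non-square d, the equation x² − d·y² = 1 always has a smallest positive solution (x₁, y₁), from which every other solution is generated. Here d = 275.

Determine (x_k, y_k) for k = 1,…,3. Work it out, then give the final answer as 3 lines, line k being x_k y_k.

√275 → a₀=16, period (1,1,2,1,1,32); ℓ=6 even so k=5
a_0=16:  p_0=16·1+0=16,  q_0=16·0+1=1
a_1=1:  p_1=1·16+1=17,  q_1=1·1+0=1
…
a_4=1:  p_4=1·83+33=116,  q_4=1·5+2=7
a_5=1:  p_5=1·116+83=199,  q_5=1·7+5=12
(x₁, y₁) = (199, 12);  199² − 275·12² = 1 ✓
(x_2, y_2) = (199·199 + 275·12·12, 199·12 + 12·199) = (79201, 4776)
(x_3, y_3) = (199·79201 + 275·12·4776, 199·4776 + 12·79201) = (31521799, 1900836)

199 12
79201 4776
31521799 1900836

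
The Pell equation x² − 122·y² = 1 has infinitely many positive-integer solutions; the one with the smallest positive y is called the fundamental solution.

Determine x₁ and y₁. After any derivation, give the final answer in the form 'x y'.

243 22

d=122: √d = [11; 22] (ℓ=1, odd), read p_1/q_1
step 0: (11, 1)  from 11·(1,0) + (0,1)
step 1: (243, 22)  from 22·(11,1) + (1,0)
(x₁, y₁) = (243, 22);  243² − 122·22² = 1 ✓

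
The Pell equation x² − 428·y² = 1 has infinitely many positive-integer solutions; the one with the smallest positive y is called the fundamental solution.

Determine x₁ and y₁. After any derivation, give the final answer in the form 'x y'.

√428 → a₀=20, period (1,2,4,1,5,10,5,1,4,2,1,40); ℓ=12 even so k=11
step 0: (20, 1)  from 20·(1,0) + (0,1)
step 1: (21, 1)  from 1·(20,1) + (1,0)
…
step 3: (269, 13)  from 4·(62,3) + (21,1)
…
step 5: (1924, 93)  from 5·(331,16) + (269,13)
step 6: (19571, 946)  from 10·(1924,93) + (331,16)
step 7: (99779, 4823)  from 5·(19571,946) + (1924,93)
…
step 9: (577179, 27899)  from 4·(119350,5769) + (99779,4823)
step 10: (1273708, 61567)  from 2·(577179,27899) + (119350,5769)
step 11: (1850887, 89466)  from 1·(1273708,61567) + (577179,27899)
(x₁, y₁) = (1850887, 89466);  1850887² − 428·89466² = 1 ✓

1850887 89466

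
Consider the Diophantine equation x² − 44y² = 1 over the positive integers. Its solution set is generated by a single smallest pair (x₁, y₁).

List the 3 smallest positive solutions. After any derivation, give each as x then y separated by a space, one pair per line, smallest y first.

√44 = [6; 1,1,1,2,1,1,1,12, …], period ℓ=8 (even) → k=7
step 0: (6, 1)  from 6·(1,0) + (0,1)
step 1: (7, 1)  from 1·(6,1) + (1,0)
…
step 5: (73, 11)  from 1·(53,8) + (20,3)
step 6: (126, 19)  from 1·(73,11) + (53,8)
step 7: (199, 30)  from 1·(126,19) + (73,11)
→ (199, 30).  Check: 199²=39601, 44·30²=39600, difference 1.
(199+30√44)^2 = 79201 + 11940√44
(199+30√44)^3 = 31521799 + 4752090√44

199 30
79201 11940
31521799 4752090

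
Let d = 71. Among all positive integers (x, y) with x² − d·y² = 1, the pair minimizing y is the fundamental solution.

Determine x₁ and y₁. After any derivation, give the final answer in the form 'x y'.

3480 413

√71 → a₀=8, period (2,2,1,7,1,2,2,16); ℓ=8 even so k=7
a_0=8:  p_0=8·1+0=8,  q_0=8·0+1=1
a_1=2:  p_1=2·8+1=17,  q_1=2·1+0=2
…
a_3=1:  p_3=1·42+17=59,  q_3=1·5+2=7
a_4=7:  p_4=7·59+42=455,  q_4=7·7+5=54
…
a_6=2:  p_6=2·514+455=1483,  q_6=2·61+54=176
a_7=2:  p_7=2·1483+514=3480,  q_7=2·176+61=413
fundamental: x₁=3480, y₁=413  (since 12110400 − 71·170569 = 1)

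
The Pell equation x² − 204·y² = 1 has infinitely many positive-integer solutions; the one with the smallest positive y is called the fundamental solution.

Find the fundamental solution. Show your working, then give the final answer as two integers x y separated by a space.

4999 350

[14; 3,1,1,6,1,1,3,28] for √204; ℓ=8 ⇒ convergent index 7
a_0=14:  p_0=14·1+0=14,  q_0=14·0+1=1
a_1=3:  p_1=3·14+1=43,  q_1=3·1+0=3
…
a_6=1:  p_6=1·757+657=1414,  q_6=1·53+46=99
a_7=3:  p_7=3·1414+757=4999,  q_7=3·99+53=350
→ (4999, 350).  Check: 4999²=24990001, 204·350²=24990000, difference 1.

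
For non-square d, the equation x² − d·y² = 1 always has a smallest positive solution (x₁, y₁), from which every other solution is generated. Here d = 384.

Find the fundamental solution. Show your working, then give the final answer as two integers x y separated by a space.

4801 245

√384 = [19; 1,1,2,9,2,1,1,38, …], period ℓ=8 (even) → k=7
k=0  a_k=19  p_k/q_k = 19/1
…
k=2  a_k=1  p_k/q_k = 39/2
…
k=6  a_k=1  p_k/q_k = 2861/146
k=7  a_k=1  p_k/q_k = 4801/245
fundamental: x₁=4801, y₁=245  (since 23049601 − 384·60025 = 1)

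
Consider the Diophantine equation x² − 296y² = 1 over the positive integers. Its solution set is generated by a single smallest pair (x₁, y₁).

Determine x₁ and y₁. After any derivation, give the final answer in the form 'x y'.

3699 215

√296 = [17; 4,1,7,1,4,34, …], period ℓ=6 (even) → k=5
a_0=17:  p_0=17·1+0=17,  q_0=17·0+1=1
a_1=4:  p_1=4·17+1=69,  q_1=4·1+0=4
a_2=1:  p_2=1·69+17=86,  q_2=1·4+1=5
…
a_4=1:  p_4=1·671+86=757,  q_4=1·39+5=44
a_5=4:  p_5=4·757+671=3699,  q_5=4·44+39=215
→ (3699, 215).  Check: 3699²=13682601, 296·215²=13682600, difference 1.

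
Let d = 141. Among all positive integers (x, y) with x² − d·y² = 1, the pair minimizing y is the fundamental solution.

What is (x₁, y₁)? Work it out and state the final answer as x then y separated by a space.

95 8

[11; 1,6,1,22] for √141; ℓ=4 ⇒ convergent index 3
k=0  a_k=11  p_k/q_k = 11/1
k=1  a_k=1  p_k/q_k = 12/1
k=2  a_k=6  p_k/q_k = 83/7
k=3  a_k=1  p_k/q_k = 95/8
(x₁, y₁) = (95, 8);  95² − 141·8² = 1 ✓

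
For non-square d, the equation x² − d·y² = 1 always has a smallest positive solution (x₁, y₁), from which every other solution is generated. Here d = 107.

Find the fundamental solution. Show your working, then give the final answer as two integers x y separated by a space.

962 93

√107 → a₀=10, period (2,1,9,1,2,20); ℓ=6 even so k=5
step 0: (10, 1)  from 10·(1,0) + (0,1)
step 1: (21, 2)  from 2·(10,1) + (1,0)
step 2: (31, 3)  from 1·(21,2) + (10,1)
…
step 4: (331, 32)  from 1·(300,29) + (31,3)
step 5: (962, 93)  from 2·(331,32) + (300,29)
(x₁, y₁) = (962, 93);  962² − 107·93² = 1 ✓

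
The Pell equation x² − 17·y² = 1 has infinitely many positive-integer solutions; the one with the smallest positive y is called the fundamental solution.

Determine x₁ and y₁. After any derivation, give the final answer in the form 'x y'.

33 8

√17 → a₀=4, period (8); ℓ=1 odd so k=1
a_0=4:  p_0=4·1+0=4,  q_0=4·0+1=1
a_1=8:  p_1=8·4+1=33,  q_1=8·1+0=8
→ (33, 8).  Check: 33²=1089, 17·8²=1088, difference 1.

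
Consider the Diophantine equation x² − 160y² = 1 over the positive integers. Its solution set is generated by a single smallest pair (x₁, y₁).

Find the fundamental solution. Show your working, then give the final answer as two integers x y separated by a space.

721 57

d=160: √d = [12; 1,1,1,5,1,1,1,24] (ℓ=8, even), read p_7/q_7
k=0  a_k=12  p_k/q_k = 12/1
…
k=2  a_k=1  p_k/q_k = 25/2
k=3  a_k=1  p_k/q_k = 38/3
k=4  a_k=5  p_k/q_k = 215/17
k=5  a_k=1  p_k/q_k = 253/20
k=6  a_k=1  p_k/q_k = 468/37
k=7  a_k=1  p_k/q_k = 721/57
→ (721, 57).  Check: 721²=519841, 160·57²=519840, difference 1.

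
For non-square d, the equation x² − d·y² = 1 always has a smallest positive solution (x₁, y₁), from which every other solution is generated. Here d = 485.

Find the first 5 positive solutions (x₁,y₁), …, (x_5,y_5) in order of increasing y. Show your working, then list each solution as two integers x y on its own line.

√485 → a₀=22, period (44); ℓ=1 odd so k=1
a_0=22:  p_0=22·1+0=22,  q_0=22·0+1=1
a_1=44:  p_1=44·22+1=969,  q_1=44·1+0=44
(x₁, y₁) = (969, 44);  969² − 485·44² = 1 ✓
(969+44√485)^2 = 1877921 + 85272√485
(969+44√485)^3 = 3639409929 + 165257092√485
(969+44√485)^4 = 7053174564481 + 320268159024√485
(969+44√485)^5 = 13669048666554249 + 620679526931420√485

969 44
1877921 85272
3639409929 165257092
7053174564481 320268159024
13669048666554249 620679526931420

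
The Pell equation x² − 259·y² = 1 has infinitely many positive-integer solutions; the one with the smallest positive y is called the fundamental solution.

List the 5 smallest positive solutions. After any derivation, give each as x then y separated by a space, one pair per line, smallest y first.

√259 = [16; 10,1,2,3,4,3,2,1,10,32, …], period ℓ=10 (even) → k=9
step 0: (16, 1)  from 16·(1,0) + (0,1)
step 1: (161, 10)  from 10·(16,1) + (1,0)
step 2: (177, 11)  from 1·(161,10) + (16,1)
step 3: (515, 32)  from 2·(177,11) + (161,10)
step 4: (1722, 107)  from 3·(515,32) + (177,11)
step 5: (7403, 460)  from 4·(1722,107) + (515,32)
step 6: (23931, 1487)  from 3·(7403,460) + (1722,107)
step 7: (55265, 3434)  from 2·(23931,1487) + (7403,460)
step 8: (79196, 4921)  from 1·(55265,3434) + (23931,1487)
step 9: (847225, 52644)  from 10·(79196,4921) + (55265,3434)
fundamental: x₁=847225, y₁=52644  (since 717790200625 − 259·2771390736 = 1)
k=2:  x_2 = 847225·847225+259·52644·52644 = 1435580401249,  y_2 = 847225·52644+52644·847225 = 89202625800
k=3:  x_3 = 847225·1435580401249+259·52644·89202625800 = 2432519210895520825,  y_3 = 847225·89202625800+52644·1435580401249 = 151149389286757356
k=4:  x_4 = 847225·2432519210895520825+259·52644·151149389286757356 = 4121782176900479681520001,  y_4 = 847225·151149389286757356+52644·2432519210895520825 = 256115082676856799248400
k=5:  x_5 = 847225·4121782176900479681520001+259·52644·256115082676856799248400 = 6984153809646585277140670173625,  y_5 = 847225·256115082676856799248400+52644·4121782176900479681520001 = 433974201841648854097164622644

847225 52644
1435580401249 89202625800
2432519210895520825 151149389286757356
4121782176900479681520001 256115082676856799248400
6984153809646585277140670173625 433974201841648854097164622644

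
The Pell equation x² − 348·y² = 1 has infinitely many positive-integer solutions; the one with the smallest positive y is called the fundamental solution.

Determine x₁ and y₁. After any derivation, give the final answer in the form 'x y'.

1567 84

√348 = [18; 1,1,1,8,1,1,1,36, …], period ℓ=8 (even) → k=7
k=0  a_k=18  p_k/q_k = 18/1
k=1  a_k=1  p_k/q_k = 19/1
…
k=3  a_k=1  p_k/q_k = 56/3
k=4  a_k=8  p_k/q_k = 485/26
k=5  a_k=1  p_k/q_k = 541/29
k=6  a_k=1  p_k/q_k = 1026/55
k=7  a_k=1  p_k/q_k = 1567/84
(x₁, y₁) = (1567, 84);  1567² − 348·84² = 1 ✓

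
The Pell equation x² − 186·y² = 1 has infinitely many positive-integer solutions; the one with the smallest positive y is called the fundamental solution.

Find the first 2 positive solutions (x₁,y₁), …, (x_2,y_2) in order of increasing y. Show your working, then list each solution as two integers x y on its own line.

7501 550
112530001 8251100

√186 → a₀=13, period (1,1,1,3,4,3,1,1,1,26); ℓ=10 even so k=9
a_0=13:  p_0=13·1+0=13,  q_0=13·0+1=1
a_1=1:  p_1=1·13+1=14,  q_1=1·1+0=1
a_2=1:  p_2=1·14+13=27,  q_2=1·1+1=2
a_3=1:  p_3=1·27+14=41,  q_3=1·2+1=3
…
a_6=3:  p_6=3·641+150=2073,  q_6=3·47+11=152
…
a_8=1:  p_8=1·2714+2073=4787,  q_8=1·199+152=351
a_9=1:  p_9=1·4787+2714=7501,  q_9=1·351+199=550
→ (7501, 550).  Check: 7501²=56265001, 186·550²=56265000, difference 1.
k=2:  x_2 = 7501·7501+186·550·550 = 112530001,  y_2 = 7501·550+550·7501 = 8251100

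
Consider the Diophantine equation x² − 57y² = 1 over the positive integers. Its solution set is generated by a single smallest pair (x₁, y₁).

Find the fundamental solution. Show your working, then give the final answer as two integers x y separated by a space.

[7; 1,1,4,1,1,14] for √57; ℓ=6 ⇒ convergent index 5
k=0  a_k=7  p_k/q_k = 7/1
k=1  a_k=1  p_k/q_k = 8/1
k=2  a_k=1  p_k/q_k = 15/2
k=3  a_k=4  p_k/q_k = 68/9
k=4  a_k=1  p_k/q_k = 83/11
k=5  a_k=1  p_k/q_k = 151/20
fundamental: x₁=151, y₁=20  (since 22801 − 57·400 = 1)

151 20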